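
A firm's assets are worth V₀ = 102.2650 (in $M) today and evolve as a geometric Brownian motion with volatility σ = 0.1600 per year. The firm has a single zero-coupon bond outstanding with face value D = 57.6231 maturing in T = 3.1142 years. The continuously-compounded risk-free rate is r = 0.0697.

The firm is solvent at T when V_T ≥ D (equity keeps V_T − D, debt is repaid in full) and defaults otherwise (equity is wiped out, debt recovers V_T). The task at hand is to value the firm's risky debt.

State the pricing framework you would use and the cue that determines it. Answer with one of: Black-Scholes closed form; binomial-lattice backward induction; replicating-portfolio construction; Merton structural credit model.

framework: Merton structural credit model

Key observation: a levered firm with one bullet debt due at 3.1142 years is the canonical structural-credit setup: equity is a call on the firm's assets struck at the face value.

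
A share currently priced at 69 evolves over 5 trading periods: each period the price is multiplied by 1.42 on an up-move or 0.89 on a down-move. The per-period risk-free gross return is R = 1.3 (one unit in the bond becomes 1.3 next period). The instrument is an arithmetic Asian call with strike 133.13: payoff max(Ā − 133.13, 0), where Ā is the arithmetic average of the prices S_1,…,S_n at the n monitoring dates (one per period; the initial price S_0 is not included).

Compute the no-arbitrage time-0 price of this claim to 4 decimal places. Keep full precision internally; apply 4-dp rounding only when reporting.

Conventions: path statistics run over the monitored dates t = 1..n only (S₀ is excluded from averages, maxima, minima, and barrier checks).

price = 9.9759

No-arbitrage gives p* = (R−d)/(u−d) = 0.7736: enumerate every path, weight its payoff by its p*-probability, and discount by R^5.
Enumerate all 2^5 = 32 price paths (U = up ×1.42, D = down ×0.89); each path with k up-moves has probability p*^k·(1−p*)^(5−k).
DDDDD: Ā=49.3060, payoff=0.0000, prob=0.000595
UDDDD: Ā=78.6680, payoff=0.0000, prob=0.002033
DUDDD: Ā=71.3540, payoff=0.0000, prob=0.002033
UUDDD: Ā=113.8457, payoff=0.0000, prob=0.006946
DDUDD: Ā=64.8445, payoff=0.0000, prob=0.002033
UDUDD: Ā=103.4598, payoff=0.0000, prob=0.006946
DUUDD: Ā=96.1458, payoff=0.0000, prob=0.006946
UUUDD: Ā=153.4011, payoff=20.2711, prob=0.023732
DDDUD: Ā=59.0511, payoff=0.0000, prob=0.002033
UDDUD: Ā=94.2164, payoff=0.0000, prob=0.006946
DUDUD: Ā=86.9024, payoff=0.0000, prob=0.006946
UUDUD: Ā=138.6532, payoff=5.5232, prob=0.023732
DDUUD: Ā=80.3929, payoff=0.0000, prob=0.006946
UDUUD: Ā=128.2673, payoff=0.0000, prob=0.023732
DUUUD: Ā=120.9533, payoff=0.0000, prob=0.023732
UUUUD: Ā=192.9817, payoff=59.8517, prob=0.081084
DDDDU: Ā=53.8950, payoff=0.0000, prob=0.002033
UDDDU: Ā=85.9897, payoff=0.0000, prob=0.006946
DUDDU: Ā=78.6757, payoff=0.0000, prob=0.006946
UUDDU: Ā=125.5275, payoff=0.0000, prob=0.023732
DDUDU: Ā=72.1662, payoff=0.0000, prob=0.006946
UDUDU: Ā=115.1416, payoff=0.0000, prob=0.023732
DUUDU: Ā=107.8276, payoff=0.0000, prob=0.023732
UUUDU: Ā=172.0396, payoff=38.9096, prob=0.081084
DDDUU: Ā=66.3728, payoff=0.0000, prob=0.006946
UDDUU: Ā=105.8982, payoff=0.0000, prob=0.023732
DUDUU: Ā=98.5842, payoff=0.0000, prob=0.023732
UUDUU: Ā=157.2917, payoff=24.1617, prob=0.081084
DDUUU: Ā=92.0747, payoff=0.0000, prob=0.023732
UDUUU: Ā=146.9058, payoff=13.7758, prob=0.081084
DUUUU: Ā=139.5918, payoff=6.4618, prob=0.081084
UUUUU: Ā=222.7195, payoff=89.5895, prob=0.277038
Price = Σ prob·payoff / R^5 = 37.039951 / 3.712930 = 9.9759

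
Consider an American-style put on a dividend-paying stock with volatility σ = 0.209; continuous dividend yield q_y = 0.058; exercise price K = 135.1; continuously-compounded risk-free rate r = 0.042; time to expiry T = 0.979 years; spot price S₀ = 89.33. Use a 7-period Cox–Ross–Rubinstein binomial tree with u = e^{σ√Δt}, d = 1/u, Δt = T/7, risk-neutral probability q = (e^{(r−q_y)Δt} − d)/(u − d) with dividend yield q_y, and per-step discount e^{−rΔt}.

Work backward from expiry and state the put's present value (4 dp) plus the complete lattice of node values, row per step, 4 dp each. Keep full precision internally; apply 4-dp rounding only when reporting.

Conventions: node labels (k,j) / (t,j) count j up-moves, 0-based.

Δt=0.13986  u=1.08130  d=0.92482  q=0.46619  discount=0.99414
step 7 (expiry): payoffs max(K−S,0) = 83.4127 74.6671 64.4417 52.4862 38.5078 22.1642 3.0552 0.0000
k=6: (k=6,j=0): S=55.8893, K−S=79.2107, hold=78.8710 ⇒ V=79.2107 exercise | (k=6,j=1): S=65.3459, K−S=69.7541, hold=69.4908 ⇒ V=69.7541 exercise | (k=6,j=2): S=76.4025, K−S=58.6975, hold=58.5235 ⇒ V=58.6975 exercise | (k=6,j=3): S=89.3300, K−S=45.7700, hold=45.7004 ⇒ V=45.7700 exercise | (k=6,j=4): S=104.4448, K−S=30.6552, hold=30.7077 ⇒ V=30.7077 continue | (k=6,j=5): S=122.1171, K−S=12.9829, hold=13.1782 ⇒ V=13.1782 continue | (k=6,j=6): S=142.7795, K−S=0.0000, hold=1.6214 ⇒ V=1.6214 continue
k=5: (k=5,j=0): S=60.4329, K−S=74.6671, hold=74.3641 ⇒ V=74.6671 exercise | (k=5,j=1): S=70.6583, K−S=64.4417, hold=64.2213 ⇒ V=64.4417 exercise | (k=5,j=2): S=82.6138, K−S=52.4862, hold=52.3624 ⇒ V=52.4862 exercise | (k=5,j=3): S=96.5922, K−S=38.5078, hold=38.5213 ⇒ V=38.5213 continue | (k=5,j=4): S=112.9358, K−S=22.1642, hold=22.4037 ⇒ V=22.4037 continue | (k=5,j=5): S=132.0448, K−S=3.0552, hold=7.7450 ⇒ V=7.7450 continue
k=4: (k=4,j=0): S=65.3459, K−S=69.7541, hold=69.4908 ⇒ V=69.7541 exercise | (k=4,j=1): S=76.4025, K−S=58.6975, hold=58.5235 ⇒ V=58.6975 exercise | (k=4,j=2): S=89.3300, K−S=45.7700, hold=45.7067 ⇒ V=45.7700 exercise | (k=4,j=3): S=104.4448, K−S=30.6552, hold=30.8259 ⇒ V=30.8259 continue | (k=4,j=4): S=122.1171, K−S=12.9829, hold=15.4788 ⇒ V=15.4788 continue
k=3: (k=3,j=0): S=70.6583, K−S=64.4417, hold=64.2213 ⇒ V=64.4417 exercise | (k=3,j=1): S=82.6138, K−S=52.4862, hold=52.3624 ⇒ V=52.4862 exercise | (k=3,j=2): S=96.5922, K−S=38.5078, hold=38.5760 ⇒ V=38.5760 continue | (k=3,j=3): S=112.9358, K−S=22.1642, hold=23.5327 ⇒ V=23.5327 continue
k=2: (k=2,j=0): S=76.4025, K−S=58.6975, hold=58.5235 ⇒ V=58.6975 exercise | (k=2,j=1): S=89.3300, K−S=45.7700, hold=45.7321 ⇒ V=45.7700 exercise | (k=2,j=2): S=104.4448, K−S=30.6552, hold=31.3782 ⇒ V=31.3782 continue
k=1: (k=1,j=0): S=82.6138, K−S=52.4862, hold=52.3624 ⇒ V=52.4862 exercise | (k=1,j=1): S=96.5922, K−S=38.5078, hold=38.8320 ⇒ V=38.8320 continue
k=0: (k=0,j=0): S=89.3300, K−S=45.7700, hold=45.8507 ⇒ V=45.8507 continue

price = 45.8507
tree:
45.8507
52.4862 38.8320
58.6975 45.7700 31.3782
64.4417 52.4862 38.5760 23.5327
69.7541 58.6975 45.7700 30.8259 15.4788
74.6671 64.4417 52.4862 38.5213 22.4037 7.7450
79.2107 69.7541 58.6975 45.7700 30.7077 13.1782 1.6214
83.4127 74.6671 64.4417 52.4862 38.5078 22.1642 3.0552 0.0000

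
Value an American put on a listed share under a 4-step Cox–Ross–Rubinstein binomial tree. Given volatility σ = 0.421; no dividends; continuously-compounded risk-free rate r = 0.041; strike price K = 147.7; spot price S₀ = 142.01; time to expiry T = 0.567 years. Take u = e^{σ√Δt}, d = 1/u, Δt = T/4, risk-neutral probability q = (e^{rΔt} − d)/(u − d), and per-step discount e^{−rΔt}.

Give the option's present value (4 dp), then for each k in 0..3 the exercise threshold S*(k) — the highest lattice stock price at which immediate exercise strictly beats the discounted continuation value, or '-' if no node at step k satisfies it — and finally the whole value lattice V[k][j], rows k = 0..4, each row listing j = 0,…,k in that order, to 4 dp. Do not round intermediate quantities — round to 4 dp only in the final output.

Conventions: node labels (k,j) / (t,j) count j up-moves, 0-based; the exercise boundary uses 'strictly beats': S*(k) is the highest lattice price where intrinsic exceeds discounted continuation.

price = 19.7036
boundary = - - 103.4292 121.1940
tree:
19.7036
30.1479 8.5727
44.2708 15.1393 1.5280
59.4316 26.5060 2.9486 0.0000
72.3701 44.2708 5.6900 0.0000 0.0000

Δt=0.14175, u=1.17176, d=0.85342, q=0.47877, disc=e^(-rΔt)=0.99421
k=4 terminal: V=max(K-S,0) → 72.3701 44.2708 5.6900 0.0000 0.0000
k=3: j=0 S=88.2684 intr=59.4316 cont=58.5757 V=59.4316[EX]; j=1 S=121.1940 intr=26.5060 cont=25.6501 V=26.5060[EX]; j=2 S=166.4014 intr=0.0000 cont=2.9486 V=2.9486[hold]; j=3 S=228.4719 intr=0.0000 cont=0.0000 V=0.0000[hold]  S*(3)=121.1940
k=2: j=0 S=103.4292 intr=44.2708 cont=43.4149 V=44.2708[EX]; j=1 S=142.0100 intr=5.6900 cont=15.1393 V=15.1393[hold]; j=2 S=194.9821 intr=0.0000 cont=1.5280 V=1.5280[hold]  S*(2)=103.4292
k=1: j=0 S=121.1940 intr=26.5060 cont=30.1479 V=30.1479[hold]; j=1 S=166.4014 intr=0.0000 cont=8.5727 V=8.5727[hold]  S*(1)=-
k=0: j=0 S=142.0100 intr=5.6900 cont=19.7036 V=19.7036[hold]  S*(0)=-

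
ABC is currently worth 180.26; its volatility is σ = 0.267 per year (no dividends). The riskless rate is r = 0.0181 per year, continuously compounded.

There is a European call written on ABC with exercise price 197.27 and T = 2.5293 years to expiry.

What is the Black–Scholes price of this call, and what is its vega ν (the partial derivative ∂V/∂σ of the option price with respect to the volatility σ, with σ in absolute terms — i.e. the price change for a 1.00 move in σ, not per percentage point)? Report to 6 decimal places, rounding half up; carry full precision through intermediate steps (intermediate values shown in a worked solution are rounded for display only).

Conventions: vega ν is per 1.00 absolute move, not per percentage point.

σ√T = 0.267·√2.5293 = 0.424631
d₁ = (ln(S/K) + (r+σ²/2)T) / (σ√T) = (ln(180.26/197.27) + (0.0181+0.267²/2)·2.5293) / 0.424631 = (-0.090173 + 0.135936) / 0.424631 = 0.107771
d₂ = d₁ − σ√T = 0.107771 − 0.424631 = -0.316860
e^{−rT} = 0.955252
N(d₁) = 0.542911,  N(d₂) = 0.375675
Call price V = S·N(d₁) − K·e^{−rT}·N(d₂) = 97.865194 − 70.793144 = 27.072050
φ(d₁) = (1/√(2π))·e^{−d₁²/2} = 0.396632
ν = S·φ(d₁)·√T = 113.707086

price = 27.072050
ν = 113.707086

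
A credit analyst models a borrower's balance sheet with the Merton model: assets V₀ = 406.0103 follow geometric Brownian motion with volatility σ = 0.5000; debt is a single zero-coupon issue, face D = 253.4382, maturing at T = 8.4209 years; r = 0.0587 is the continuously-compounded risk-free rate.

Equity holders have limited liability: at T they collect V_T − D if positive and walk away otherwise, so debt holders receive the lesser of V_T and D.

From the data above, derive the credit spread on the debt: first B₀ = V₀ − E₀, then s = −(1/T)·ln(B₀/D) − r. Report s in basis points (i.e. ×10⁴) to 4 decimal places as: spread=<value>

Apply the equity-as-call identities (strike 253.4382, horizon 8.4209 years):
d₁ = [ln(V₀/D) + (r + σ²/2)T] / (σ√T)
   = [ln(406.0103/253.4382) + (0.0587 + 0.5·0.5000²)·8.4209] / (0.5000·√8.4209)
   = [0.471259 + 1.546919] / 1.450939 = 1.390946
d₂ = d₁ − σ√T = 1.390946 − 1.450939 = -0.059994
N(d₁) = 0.917879,  N(d₂) = 0.476080,  e^(−rT) = 0.609994
E₀ = V₀·N(d₁) − D·e^(−rT)·N(d₂)
   = 406.0103·0.917879 − 253.4382·0.609994·0.476080 = 299.068386
B₀ = V₀ − E₀ = 406.0103 − 299.068386 = 106.941914
spread = −(1/T)·ln(B₀/D) − r = −(1/8.4209)·ln(106.941914/253.4382) − 0.0587 = 0.04376342
in basis points: 0.04376342 × 10⁴ = 437.6342 bp

spread=437.6342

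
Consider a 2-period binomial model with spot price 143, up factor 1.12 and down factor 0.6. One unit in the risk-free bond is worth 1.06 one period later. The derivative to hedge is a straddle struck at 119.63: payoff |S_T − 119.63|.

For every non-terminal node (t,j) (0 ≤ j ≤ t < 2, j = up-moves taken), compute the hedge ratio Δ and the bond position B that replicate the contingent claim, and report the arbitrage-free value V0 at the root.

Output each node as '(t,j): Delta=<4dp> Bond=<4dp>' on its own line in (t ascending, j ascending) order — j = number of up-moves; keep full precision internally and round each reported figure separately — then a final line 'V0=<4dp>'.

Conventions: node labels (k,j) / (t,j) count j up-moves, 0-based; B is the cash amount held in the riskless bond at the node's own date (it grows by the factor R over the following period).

(0,0): Delta=0.3411 Bond=-2.0855
(1,0): Delta=-1.0000 Bond=112.8585
(1,1): Delta=0.4348 Bond=-17.2196
V0=46.6963

Under the risk-neutral measure, an up-move has probability p* = (R−d)/(u−d) = 0.8846 and values discount at R = 1.06.
Payoffs at expiry: V(2,0)=68.1500, V(2,1)=23.5340, V(2,2)=59.7492
  t=1,j=0: stock 85.8000 → up 96.0960 (V=23.5340), down 51.4800 (V=68.1500). Price 27.0585; hedge Δ=-1.0000, bond B=112.8585.
  t=1,j=1: stock 160.1600 → up 179.3792 (V=59.7492), down 96.0960 (V=23.5340). Price 52.4250; hedge Δ=0.4348, bond B=-17.2196.
  t=0,j=0: stock 143.0000 → up 160.1600 (V=52.4250), down 85.8000 (V=27.0585). Price 46.6963; hedge Δ=0.3411, bond B=-2.0855.
Check: Δ(0,0)·S0 + B(0,0) = 46.6963 = V0.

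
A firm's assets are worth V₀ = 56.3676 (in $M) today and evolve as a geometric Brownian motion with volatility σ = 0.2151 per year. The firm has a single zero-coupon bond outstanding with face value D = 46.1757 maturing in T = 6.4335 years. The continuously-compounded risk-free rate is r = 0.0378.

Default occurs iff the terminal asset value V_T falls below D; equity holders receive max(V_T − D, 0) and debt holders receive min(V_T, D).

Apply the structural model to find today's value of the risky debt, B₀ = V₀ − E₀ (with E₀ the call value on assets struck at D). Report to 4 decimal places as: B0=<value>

Work the structural quantities from V₀ = 56.3676 against face 46.1757:
d₁ = [ln(V₀/D) + (r + σ²/2)T] / (σ√T)
   = [ln(56.3676/46.1757) + (0.0378 + 0.5·0.2151²)·6.4335] / (0.2151·√6.4335)
   = [0.199441 + 0.392019] / 0.545587 = 1.084080
d₂ = d₁ − σ√T = 1.084080 − 0.545587 = 0.538492
N(d₁) = 0.860835,  N(d₂) = 0.704881,  e^(−rT) = 0.784125
E₀ = V₀·N(d₁) − D·e^(−rT)·N(d₂)
   = 56.3676·0.860835 − 46.1757·0.784125·0.704881 = 23.001193
B₀ = V₀ − E₀ = 56.3676 − 23.001193 = 33.366407

B0=33.3664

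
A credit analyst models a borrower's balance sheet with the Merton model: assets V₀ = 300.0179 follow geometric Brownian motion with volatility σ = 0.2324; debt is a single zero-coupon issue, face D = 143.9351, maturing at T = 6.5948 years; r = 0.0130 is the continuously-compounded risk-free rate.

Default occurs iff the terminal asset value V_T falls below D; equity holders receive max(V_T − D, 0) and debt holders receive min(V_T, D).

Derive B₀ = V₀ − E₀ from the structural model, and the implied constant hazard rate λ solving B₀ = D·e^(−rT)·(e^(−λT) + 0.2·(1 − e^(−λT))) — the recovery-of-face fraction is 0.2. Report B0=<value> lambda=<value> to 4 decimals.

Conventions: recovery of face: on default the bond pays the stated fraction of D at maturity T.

With assets at 300.0179 and a single debt payment of 143.9351 at 6.5948 years:
d₁ = [ln(V₀/D) + (r + σ²/2)T] / (σ√T)
   = [ln(300.0179/143.9351) + (0.0130 + 0.5·0.2324²)·6.5948] / (0.2324·√6.5948)
   = [0.734480 + 0.263824] / 0.596811 = 1.672730
d₂ = d₁ − σ√T = 1.672730 − 0.596811 = 1.075919
N(d₁) = 0.952810,  N(d₂) = 0.859018,  e^(−rT) = 0.917840
E₀ = V₀·N(d₁) − D·e^(−rT)·N(d₂)
   = 300.0179·0.952810 − 143.9351·0.917840·0.859018 = 172.375634
B₀ = V₀ − E₀ = 300.0179 − 172.375634 = 127.642266
e^(−λT) = (B₀·e^(rT)/D − 0.2)/(1 − 0.2) = (127.6423·1.089515/143.9351 − 0.2)/0.8 = 0.95773327
λ = −ln(0.95773327)/6.5948 = 0.006548

B0=127.6423 lambda=0.0065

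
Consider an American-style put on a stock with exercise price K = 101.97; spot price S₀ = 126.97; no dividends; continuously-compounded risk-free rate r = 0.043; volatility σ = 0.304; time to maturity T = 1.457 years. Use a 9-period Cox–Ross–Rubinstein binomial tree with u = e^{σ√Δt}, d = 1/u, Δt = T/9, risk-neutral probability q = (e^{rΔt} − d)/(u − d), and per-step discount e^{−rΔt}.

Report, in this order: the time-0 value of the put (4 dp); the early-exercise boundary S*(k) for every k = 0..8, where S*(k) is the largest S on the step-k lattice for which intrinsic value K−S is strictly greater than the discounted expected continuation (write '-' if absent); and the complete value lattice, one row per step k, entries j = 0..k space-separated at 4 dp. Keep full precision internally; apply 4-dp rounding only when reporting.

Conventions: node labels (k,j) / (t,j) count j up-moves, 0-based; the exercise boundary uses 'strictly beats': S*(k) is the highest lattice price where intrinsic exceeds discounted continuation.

price = 5.5182
boundary = - - - - - 68.8805 60.9502 68.8805 77.8425
tree:
5.5182
8.3784 2.7119
12.4021 4.4390 1.0085
17.8248 7.1085 1.8096 0.2150
24.7602 11.0822 3.2018 0.4313 0.0000
33.0895 16.7094 5.5640 0.8650 0.0000 0.0000
41.0198 24.1526 9.4390 1.7350 0.0000 0.0000 0.0000
48.0371 33.0895 15.4807 3.4799 0.0000 0.0000 0.0000 0.0000
54.2464 41.0198 24.1275 6.9797 0.0000 0.0000 0.0000 0.0000 0.0000
59.7409 48.0371 33.0895 13.9993 0.0000 0.0000 0.0000 0.0000 0.0000 0.0000

Δt=0.16189  u=1.13011  d=0.88487  q=0.49794  discount=0.99306
step 9 (expiry): payoffs max(K−S,0) = 59.7409 48.0371 33.0895 13.9993 0.0000 0.0000 0.0000 0.0000 0.0000 0.0000
step 8: (k=8,j=0): S=47.7236, K−S=54.2464, hold=53.5391 ⇒ V=54.2464 exercise | (k=8,j=1): S=60.9502, K−S=41.0198, hold=40.3124 ⇒ V=41.0198 exercise | (k=8,j=2): S=77.8425, K−S=24.1275, hold=23.4201 ⇒ V=24.1275 exercise | (k=8,j=3): S=99.4166, K−S=2.5534, hold=6.9797 ⇒ V=6.9797 continue | (k=8,j=4): S=126.9700, K−S=0.0000, hold=0.0000 ⇒ V=0.0000 continue | (k=8,j=5): S=162.1598, K−S=0.0000, hold=0.0000 ⇒ V=0.0000 continue | (k=8,j=6): S=207.1024, K−S=0.0000, hold=0.0000 ⇒ V=0.0000 continue | (k=8,j=7): S=264.5010, K−S=0.0000, hold=0.0000 ⇒ V=0.0000 continue | (k=8,j=8): S=337.8075, K−S=0.0000, hold=0.0000 ⇒ V=0.0000 continue  boundary S*=77.8425
step 7: (k=7,j=0): S=53.9329, K−S=48.0371, hold=47.3297 ⇒ V=48.0371 exercise | (k=7,j=1): S=68.8805, K−S=33.0895, hold=32.3822 ⇒ V=33.0895 exercise | (k=7,j=2): S=87.9707, K−S=13.9993, hold=15.4807 ⇒ V=15.4807 continue | (k=7,j=3): S=112.3518, K−S=0.0000, hold=3.4799 ⇒ V=3.4799 continue | (k=7,j=4): S=143.4902, K−S=0.0000, hold=0.0000 ⇒ V=0.0000 continue | (k=7,j=5): S=183.2585, K−S=0.0000, hold=0.0000 ⇒ V=0.0000 continue | (k=7,j=6): S=234.0487, K−S=0.0000, hold=0.0000 ⇒ V=0.0000 continue | (k=7,j=7): S=298.9154, K−S=0.0000, hold=0.0000 ⇒ V=0.0000 continue  boundary S*=68.8805
step 6: (k=6,j=0): S=60.9502, K−S=41.0198, hold=40.3124 ⇒ V=41.0198 exercise | (k=6,j=1): S=77.8425, K−S=24.1275, hold=24.1526 ⇒ V=24.1526 continue | (k=6,j=2): S=99.4166, K−S=2.5534, hold=9.4390 ⇒ V=9.4390 continue | (k=6,j=3): S=126.9700, K−S=0.0000, hold=1.7350 ⇒ V=1.7350 continue | (k=6,j=4): S=162.1598, K−S=0.0000, hold=0.0000 ⇒ V=0.0000 continue | (k=6,j=5): S=207.1024, K−S=0.0000, hold=0.0000 ⇒ V=0.0000 continue | (k=6,j=6): S=264.5010, K−S=0.0000, hold=0.0000 ⇒ V=0.0000 continue  boundary S*=60.9502
step 5: (k=5,j=0): S=68.8805, K−S=33.0895, hold=32.3946 ⇒ V=33.0895 exercise | (k=5,j=1): S=87.9707, K−S=13.9993, hold=16.7094 ⇒ V=16.7094 continue | (k=5,j=2): S=112.3518, K−S=0.0000, hold=5.5640 ⇒ V=5.5640 continue | (k=5,j=3): S=143.4902, K−S=0.0000, hold=0.8650 ⇒ V=0.8650 continue | (k=5,j=4): S=183.2585, K−S=0.0000, hold=0.0000 ⇒ V=0.0000 continue | (k=5,j=5): S=234.0487, K−S=0.0000, hold=0.0000 ⇒ V=0.0000 continue  boundary S*=68.8805
step 4: (k=4,j=0): S=77.8425, K−S=24.1275, hold=24.7602 ⇒ V=24.7602 continue | (k=4,j=1): S=99.4166, K−S=2.5534, hold=11.0822 ⇒ V=11.0822 continue | (k=4,j=2): S=126.9700, K−S=0.0000, hold=3.2018 ⇒ V=3.2018 continue | (k=4,j=3): S=162.1598, K−S=0.0000, hold=0.4313 ⇒ V=0.4313 continue | (k=4,j=4): S=207.1024, K−S=0.0000, hold=0.0000 ⇒ V=0.0000 continue  boundary S*=-
step 3: (k=3,j=0): S=87.9707, K−S=13.9993, hold=17.8248 ⇒ V=17.8248 continue | (k=3,j=1): S=112.3518, K−S=0.0000, hold=7.1085 ⇒ V=7.1085 continue | (k=3,j=2): S=143.4902, K−S=0.0000, hold=1.8096 ⇒ V=1.8096 continue | (k=3,j=3): S=183.2585, K−S=0.0000, hold=0.2150 ⇒ V=0.2150 continue  boundary S*=-
step 2: (k=2,j=0): S=99.4166, K−S=2.5534, hold=12.4021 ⇒ V=12.4021 continue | (k=2,j=1): S=126.9700, K−S=0.0000, hold=4.4390 ⇒ V=4.4390 continue | (k=2,j=2): S=162.1598, K−S=0.0000, hold=1.0085 ⇒ V=1.0085 continue  boundary S*=-
step 1: (k=1,j=0): S=112.3518, K−S=0.0000, hold=8.3784 ⇒ V=8.3784 continue | (k=1,j=1): S=143.4902, K−S=0.0000, hold=2.7119 ⇒ V=2.7119 continue  boundary S*=-
step 0: (k=0,j=0): S=126.9700, K−S=0.0000, hold=5.5182 ⇒ V=5.5182 continue  boundary S*=-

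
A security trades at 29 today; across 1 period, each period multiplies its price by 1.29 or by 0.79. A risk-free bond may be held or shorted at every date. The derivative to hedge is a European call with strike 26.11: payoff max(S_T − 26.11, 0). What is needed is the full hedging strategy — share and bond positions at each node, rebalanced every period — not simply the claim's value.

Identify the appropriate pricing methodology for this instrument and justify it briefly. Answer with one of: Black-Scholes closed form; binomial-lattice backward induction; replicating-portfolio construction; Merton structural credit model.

Key observation: the task asks for the hedge itself — share and bond holdings at every node of the 1-period tree on spot 29 with factors 1.29/0.79 — which is exactly what the replicating-portfolio construction produces.

framework: replicating-portfolio construction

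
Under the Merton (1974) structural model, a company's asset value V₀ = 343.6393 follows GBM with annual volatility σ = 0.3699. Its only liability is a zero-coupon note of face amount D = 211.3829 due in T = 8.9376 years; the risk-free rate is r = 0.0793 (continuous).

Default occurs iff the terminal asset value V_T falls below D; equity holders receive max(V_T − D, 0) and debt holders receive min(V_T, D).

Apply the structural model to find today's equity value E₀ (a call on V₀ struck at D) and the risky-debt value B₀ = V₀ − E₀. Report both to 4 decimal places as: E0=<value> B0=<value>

Work the structural quantities from V₀ = 343.6393 against face 211.3829:
d₁ = [ln(V₀/D) + (r + σ²/2)T] / (σ√T)
   = [ln(343.6393/211.3829) + (0.0793 + 0.5·0.3699²)·8.9376] / (0.3699·√8.9376)
   = [0.485921 + 1.320200] / 1.105846 = 1.633248
d₂ = d₁ − σ√T = 1.633248 − 1.105846 = 0.527401
N(d₁) = 0.948792,  N(d₂) = 0.701043,  e^(−rT) = 0.492258
E₀ = V₀·N(d₁) − D·e^(−rT)·N(d₂)
   = 343.6393·0.948792 − 211.3829·0.492258·0.701043 = 253.095087
B₀ = V₀ − E₀ = 343.6393 − 253.095087 = 90.544213

E0=253.0951 B0=90.5442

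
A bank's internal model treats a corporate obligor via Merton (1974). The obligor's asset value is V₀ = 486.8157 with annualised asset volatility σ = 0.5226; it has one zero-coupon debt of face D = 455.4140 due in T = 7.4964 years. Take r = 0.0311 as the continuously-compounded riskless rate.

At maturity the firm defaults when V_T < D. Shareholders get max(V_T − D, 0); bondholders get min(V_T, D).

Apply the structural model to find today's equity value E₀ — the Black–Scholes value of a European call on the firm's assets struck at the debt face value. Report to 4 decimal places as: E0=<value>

E0=289.8648

Equity is a call on the firm's assets struck at D = 455.4140:
d₁ = [ln(V₀/D) + (r + σ²/2)T] / (σ√T)
   = [ln(486.8157/455.4140) + (0.0311 + 0.5·0.5226²)·7.4964] / (0.5226·√7.4964)
   = [0.066679 + 1.256812] / 1.430856 = 0.924964
d₂ = d₁ − σ√T = 0.924964 − 1.430856 = -0.505891
N(d₁) = 0.822508,  N(d₂) = 0.306467,  e^(−rT) = 0.792044
E₀ = V₀·N(d₁) − D·e^(−rT)·N(d₂)
   = 486.8157·0.822508 − 455.4140·0.792044·0.306467 = 289.864760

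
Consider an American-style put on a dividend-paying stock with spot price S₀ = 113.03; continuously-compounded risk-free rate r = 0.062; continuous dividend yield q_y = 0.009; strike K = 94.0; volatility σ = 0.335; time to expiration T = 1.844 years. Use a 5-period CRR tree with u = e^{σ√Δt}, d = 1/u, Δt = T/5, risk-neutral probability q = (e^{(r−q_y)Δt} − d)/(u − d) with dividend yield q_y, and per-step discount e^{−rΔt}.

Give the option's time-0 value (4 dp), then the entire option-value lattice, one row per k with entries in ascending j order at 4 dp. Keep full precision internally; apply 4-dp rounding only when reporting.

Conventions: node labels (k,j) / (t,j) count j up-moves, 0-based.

price = 7.4027
tree:
7.4027
12.5686 2.5289
20.6989 4.9406 0.2105
32.6050 9.6351 0.4286 0.0000
43.9068 18.7535 0.8727 0.0000 0.0000
53.1280 32.6050 1.7768 0.0000 0.0000 0.0000

Δt=0.36880, u=1.22561, d=0.81592, q=0.49749, disc=e^(-rΔt)=0.97739
k=5 terminal: V=max(K-S,0) → 53.1280 32.6050 1.7768 0.0000 0.0000 0.0000
k=4: j=0 S=50.0932 intr=43.9068 cont=41.9478 V=43.9068[EX]; j=1 S=75.2465 intr=18.7535 cont=16.8778 V=18.7535[EX]; j=2 S=113.0300 intr=0.0000 cont=0.8727 V=0.8727[hold]; j=3 S=169.7857 intr=0.0000 cont=0.0000 V=0.0000[hold]; j=4 S=255.0401 intr=0.0000 cont=0.0000 V=0.0000[hold]
k=3: j=0 S=61.3950 intr=32.6050 cont=30.6835 V=32.6050[EX]; j=1 S=92.2232 intr=1.7768 cont=9.6351 V=9.6351[hold]; j=2 S=138.5311 intr=0.0000 cont=0.4286 V=0.4286[hold]; j=3 S=208.0917 intr=0.0000 cont=0.0000 V=0.0000[hold]
k=2: j=0 S=75.2465 intr=18.7535 cont=20.6989 V=20.6989[hold]; j=1 S=113.0300 intr=0.0000 cont=4.9406 V=4.9406[hold]; j=2 S=169.7857 intr=0.0000 cont=0.2105 V=0.2105[hold]
k=1: j=0 S=92.2232 intr=1.7768 cont=12.5686 V=12.5686[hold]; j=1 S=138.5311 intr=0.0000 cont=2.5289 V=2.5289[hold]
k=0: j=0 S=113.0300 intr=0.0000 cont=7.4027 V=7.4027[hold]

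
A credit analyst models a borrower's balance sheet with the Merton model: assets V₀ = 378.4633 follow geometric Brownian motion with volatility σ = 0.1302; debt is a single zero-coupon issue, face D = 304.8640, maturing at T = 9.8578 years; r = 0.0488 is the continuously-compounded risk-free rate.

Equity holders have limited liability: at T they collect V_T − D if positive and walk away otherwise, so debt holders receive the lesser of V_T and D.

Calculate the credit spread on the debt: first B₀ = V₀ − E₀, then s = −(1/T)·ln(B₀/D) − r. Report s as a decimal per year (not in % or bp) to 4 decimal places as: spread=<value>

spread=0.0010

Apply the equity-as-call identities (strike 304.8640, horizon 9.8578 years):
d₁ = [ln(V₀/D) + (r + σ²/2)T] / (σ√T)
   = [ln(378.4633/304.8640) + (0.0488 + 0.5·0.1302²)·9.8578] / (0.1302·√9.8578)
   = [0.216253 + 0.564616] / 0.408791 = 1.910192
d₂ = d₁ − σ√T = 1.910192 − 0.408791 = 1.501402
N(d₁) = 0.971946,  N(d₂) = 0.933374,  e^(−rT) = 0.618127
E₀ = V₀·N(d₁) − D·e^(−rT)·N(d₂)
   = 378.4633·0.971946 − 304.8640·0.618127·0.933374 = 191.956299
B₀ = V₀ − E₀ = 378.4633 − 191.956299 = 186.507001
spread = −(1/T)·ln(B₀/D) − r = −(1/9.8578)·ln(186.507001/304.8640) − 0.0488 = 0.00104855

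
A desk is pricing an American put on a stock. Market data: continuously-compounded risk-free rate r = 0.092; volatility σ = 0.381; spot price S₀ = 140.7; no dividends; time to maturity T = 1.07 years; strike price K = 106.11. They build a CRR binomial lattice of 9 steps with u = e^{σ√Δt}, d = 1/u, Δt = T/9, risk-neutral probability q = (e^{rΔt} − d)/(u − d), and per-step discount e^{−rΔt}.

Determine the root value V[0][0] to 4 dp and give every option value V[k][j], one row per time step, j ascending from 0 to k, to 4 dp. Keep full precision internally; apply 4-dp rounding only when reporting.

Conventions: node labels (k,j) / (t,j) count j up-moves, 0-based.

params: Δt=0.11889 u=1.14039 d=0.87689 q=0.50894 e^(-rΔt)=0.98912
t_9 payoffs: 62.9764 50.0153 33.1595 11.2388 0.0000 0.0000 0.0000 0.0000 0.0000 0.0000
k=8: node(8,0) S=49.1891 payoff=56.9209 vs cont=55.7666 → 56.9209 [stop]  node(8,1) S=63.9698 payoff=42.1402 vs cont=40.9859 → 42.1402 [stop]  node(8,2) S=83.1920 payoff=22.9180 vs cont=21.7638 → 22.9180 [stop]  node(8,3) S=108.1901 payoff=0.0000 vs cont=5.4588 → 5.4588 [wait]  node(8,4) S=140.7000 payoff=0.0000 vs cont=0.0000 → 0.0000 [wait]  node(8,5) S=182.9787 payoff=0.0000 vs cont=0.0000 → 0.0000 [wait]  node(8,6) S=237.9616 payoff=0.0000 vs cont=0.0000 → 0.0000 [wait]  node(8,7) S=309.4662 payoff=0.0000 vs cont=0.0000 → 0.0000 [wait]  node(8,8) S=402.4571 payoff=0.0000 vs cont=0.0000 → 0.0000 [wait]
k=7: node(7,0) S=56.0947 payoff=50.0153 vs cont=48.8610 → 50.0153 [stop]  node(7,1) S=72.9505 payoff=33.1595 vs cont=32.0052 → 33.1595 [stop]  node(7,2) S=94.8712 payoff=11.2388 vs cont=13.8797 → 13.8797 [wait]  node(7,3) S=123.3789 payoff=0.0000 vs cont=2.6514 → 2.6514 [wait]  node(7,4) S=160.4528 payoff=0.0000 vs cont=0.0000 → 0.0000 [wait]  node(7,5) S=208.6669 payoff=0.0000 vs cont=0.0000 → 0.0000 [wait]  node(7,6) S=271.3689 payoff=0.0000 vs cont=0.0000 → 0.0000 [wait]  node(7,7) S=352.9120 payoff=0.0000 vs cont=0.0000 → 0.0000 [wait]
k=6: node(6,0) S=63.9698 payoff=42.1402 vs cont=40.9859 → 42.1402 [stop]  node(6,1) S=83.1920 payoff=22.9180 vs cont=23.0932 → 23.0932 [wait]  node(6,2) S=108.1901 payoff=0.0000 vs cont=8.0763 → 8.0763 [wait]  node(6,3) S=140.7000 payoff=0.0000 vs cont=1.2878 → 1.2878 [wait]  node(6,4) S=182.9787 payoff=0.0000 vs cont=0.0000 → 0.0000 [wait]  node(6,5) S=237.9616 payoff=0.0000 vs cont=0.0000 → 0.0000 [wait]  node(6,6) S=309.4662 payoff=0.0000 vs cont=0.0000 → 0.0000 [wait]
k=5: node(5,0) S=72.9505 payoff=33.1595 vs cont=32.0934 → 33.1595 [stop]  node(5,1) S=94.8712 payoff=11.2388 vs cont=15.2824 → 15.2824 [wait]  node(5,2) S=123.3789 payoff=0.0000 vs cont=4.5711 → 4.5711 [wait]  node(5,3) S=160.4528 payoff=0.0000 vs cont=0.6255 → 0.6255 [wait]  node(5,4) S=208.6669 payoff=0.0000 vs cont=0.0000 → 0.0000 [wait]  node(5,5) S=271.3689 payoff=0.0000 vs cont=0.0000 → 0.0000 [wait]
k=4: node(4,0) S=83.1920 payoff=22.9180 vs cont=23.7993 → 23.7993 [wait]  node(4,1) S=108.1901 payoff=0.0000 vs cont=9.7240 → 9.7240 [wait]  node(4,2) S=140.7000 payoff=0.0000 vs cont=2.5352 → 2.5352 [wait]  node(4,3) S=182.9787 payoff=0.0000 vs cont=0.3038 → 0.3038 [wait]  node(4,4) S=237.9616 payoff=0.0000 vs cont=0.0000 → 0.0000 [wait]
k=3: node(3,0) S=94.8712 payoff=11.2388 vs cont=16.4548 → 16.4548 [wait]  node(3,1) S=123.3789 payoff=0.0000 vs cont=5.9993 → 5.9993 [wait]  node(3,2) S=160.4528 payoff=0.0000 vs cont=1.3843 → 1.3843 [wait]  node(3,3) S=208.6669 payoff=0.0000 vs cont=0.1476 → 0.1476 [wait]
k=2: node(2,0) S=108.1901 payoff=0.0000 vs cont=11.0125 → 11.0125 [wait]  node(2,1) S=140.7000 payoff=0.0000 vs cont=3.6108 → 3.6108 [wait]  node(2,2) S=182.9787 payoff=0.0000 vs cont=0.7467 → 0.7467 [wait]
k=1: node(1,0) S=123.3789 payoff=0.0000 vs cont=7.1666 → 7.1666 [wait]  node(1,1) S=160.4528 payoff=0.0000 vs cont=2.1297 → 2.1297 [wait]
k=0: node(0,0) S=140.7000 payoff=0.0000 vs cont=4.5531 → 4.5531 [wait]

price = 4.5531
tree:
4.5531
7.1666 2.1297
11.0125 3.6108 0.7467
16.4548 5.9993 1.3843 0.1476
23.7993 9.7240 2.5352 0.3038 0.0000
33.1595 15.2824 4.5711 0.6255 0.0000 0.0000
42.1402 23.0932 8.0763 1.2878 0.0000 0.0000 0.0000
50.0153 33.1595 13.8797 2.6514 0.0000 0.0000 0.0000 0.0000
56.9209 42.1402 22.9180 5.4588 0.0000 0.0000 0.0000 0.0000 0.0000
62.9764 50.0153 33.1595 11.2388 0.0000 0.0000 0.0000 0.0000 0.0000 0.0000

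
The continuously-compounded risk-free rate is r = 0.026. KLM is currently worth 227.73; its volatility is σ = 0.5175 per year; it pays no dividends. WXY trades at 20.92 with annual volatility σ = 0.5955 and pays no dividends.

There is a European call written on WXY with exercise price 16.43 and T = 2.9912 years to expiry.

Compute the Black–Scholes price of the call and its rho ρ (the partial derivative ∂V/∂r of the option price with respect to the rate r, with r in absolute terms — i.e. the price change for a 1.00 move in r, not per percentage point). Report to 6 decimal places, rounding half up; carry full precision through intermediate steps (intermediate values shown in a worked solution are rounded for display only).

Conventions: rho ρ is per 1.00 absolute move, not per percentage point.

σ√T = 0.5955·√2.9912 = 1.029922
d₁ = (ln(S/K) + (r+σ²/2)T) / (σ√T) = (ln(20.92/16.43) + (0.026+0.5955²/2)·2.9912) / 1.029922 = (0.241597 + 0.608141) / 1.029922 = 0.825050
d₂ = d₁ − σ√T = 0.825050 − 1.029922 = -0.204872
e^{−rT} = 0.925176
N(d₁) = 0.795329,  N(d₂) = 0.418836
Call price V = S·N(d₁) − K·e^{−rT}·N(d₂) = 16.638273 − 6.366578 = 10.271695
ρ = K·T·e^{−rT}·N(d₂) = 19.043709

price = 10.271695
ρ = 19.043709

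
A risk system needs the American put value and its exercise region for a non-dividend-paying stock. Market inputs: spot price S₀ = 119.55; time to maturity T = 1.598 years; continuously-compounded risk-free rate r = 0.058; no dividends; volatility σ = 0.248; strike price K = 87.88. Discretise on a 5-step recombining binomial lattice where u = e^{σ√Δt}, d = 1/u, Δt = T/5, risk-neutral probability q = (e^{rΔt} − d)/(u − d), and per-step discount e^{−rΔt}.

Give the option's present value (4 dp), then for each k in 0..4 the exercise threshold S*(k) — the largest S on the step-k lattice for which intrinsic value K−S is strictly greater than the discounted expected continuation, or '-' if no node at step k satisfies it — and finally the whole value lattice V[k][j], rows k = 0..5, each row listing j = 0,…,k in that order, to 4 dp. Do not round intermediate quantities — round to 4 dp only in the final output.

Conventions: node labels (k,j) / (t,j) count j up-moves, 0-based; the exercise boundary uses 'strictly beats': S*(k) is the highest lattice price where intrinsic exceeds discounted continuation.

price = 1.7542
boundary = - - - - 68.2328
tree:
1.7542
3.3386 0.4195
6.2248 0.9121 0.0000
11.2855 1.9833 0.0000 0.0000
19.6472 4.3126 0.0000 0.0000 0.0000
28.5732 9.3777 0.0000 0.0000 0.0000 0.0000

Δt=0.31960, u=1.15051, d=0.86918, q=0.53151, disc=e^(-rΔt)=0.98163
k=5 terminal: V=max(K-S,0) → 28.5732 9.3777 0.0000 0.0000 0.0000 0.0000
k=4: j=0 S=68.2328 intr=19.6472 cont=18.0332 V=19.6472[EX]; j=1 S=90.3174 intr=0.0000 cont=4.3126 V=4.3126[hold]; j=2 S=119.5500 intr=0.0000 cont=0.0000 V=0.0000[hold]; j=3 S=158.2442 intr=0.0000 cont=0.0000 V=0.0000[hold]; j=4 S=209.4623 intr=0.0000 cont=0.0000 V=0.0000[hold]  S*(4)=68.2328
k=3: j=0 S=78.5023 intr=9.3777 cont=11.2855 V=11.2855[hold]; j=1 S=103.9108 intr=0.0000 cont=1.9833 V=1.9833[hold]; j=2 S=137.5431 intr=0.0000 cont=0.0000 V=0.0000[hold]; j=3 S=182.0610 intr=0.0000 cont=0.0000 V=0.0000[hold]  S*(3)=-
k=2: j=0 S=90.3174 intr=0.0000 cont=6.2248 V=6.2248[hold]; j=1 S=119.5500 intr=0.0000 cont=0.9121 V=0.9121[hold]; j=2 S=158.2442 intr=0.0000 cont=0.0000 V=0.0000[hold]  S*(2)=-
k=1: j=0 S=103.9108 intr=0.0000 cont=3.3386 V=3.3386[hold]; j=1 S=137.5431 intr=0.0000 cont=0.4195 V=0.4195[hold]  S*(1)=-
k=0: j=0 S=119.5500 intr=0.0000 cont=1.7542 V=1.7542[hold]  S*(0)=-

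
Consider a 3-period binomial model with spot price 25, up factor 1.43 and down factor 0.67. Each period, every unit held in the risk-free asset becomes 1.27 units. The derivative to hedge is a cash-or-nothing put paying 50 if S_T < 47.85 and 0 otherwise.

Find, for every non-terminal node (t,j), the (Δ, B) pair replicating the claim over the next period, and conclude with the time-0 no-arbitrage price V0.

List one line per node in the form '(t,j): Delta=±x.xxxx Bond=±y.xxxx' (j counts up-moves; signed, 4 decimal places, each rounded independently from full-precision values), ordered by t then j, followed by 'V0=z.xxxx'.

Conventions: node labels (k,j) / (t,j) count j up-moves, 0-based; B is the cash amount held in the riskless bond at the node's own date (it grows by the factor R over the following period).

Under the risk-neutral measure, an up-move has probability p* = (R−d)/(u−d) = 0.7895 and values discount at R = 1.27.
Terminal payoffs: V(3,0)=50.0000, V(3,1)=50.0000, V(3,2)=50.0000, V(3,3)=0.0000
(2,0): S=11.2225. Δ = (V_up−V_dn)/(S_up−S_dn) = (50.0000−50.0000)/(16.0482−7.5191) = 0.0000. V = [p*·50.0000 + (1−p*)·50.0000]/1.27 = 39.3701. B = V − Δ·S = 39.3701.
(2,1): S=23.9525. Δ = (V_up−V_dn)/(S_up−S_dn) = (50.0000−50.0000)/(34.2521−16.0482) = 0.0000. V = [p*·50.0000 + (1−p*)·50.0000]/1.27 = 39.3701. B = V − Δ·S = 39.3701.
(2,2): S=51.1225. Δ = (V_up−V_dn)/(S_up−S_dn) = (0.0000−50.0000)/(73.1052−34.2521) = -1.2869. V = [p*·0.0000 + (1−p*)·50.0000]/1.27 = 8.2884. B = V − Δ·S = 74.0779.
(1,0): S=16.7500. Δ = (V_up−V_dn)/(S_up−S_dn) = (39.3701−39.3701)/(23.9525−11.2225) = 0.0000. V = [p*·39.3701 + (1−p*)·39.3701]/1.27 = 31.0001. B = V − Δ·S = 31.0001.
(1,1): S=35.7500. Δ = (V_up−V_dn)/(S_up−S_dn) = (8.2884−39.3701)/(51.1225−23.9525) = -1.1440. V = [p*·8.2884 + (1−p*)·39.3701]/1.27 = 11.6787. B = V − Δ·S = 52.5756.
(0,0): S=25.0000. Δ = (V_up−V_dn)/(S_up−S_dn) = (11.6787−31.0001)/(35.7500−16.7500) = -1.0169. V = [p*·11.6787 + (1−p*)·31.0001]/1.27 = 12.3987. B = V − Δ·S = 37.8216.
Check: Δ(0,0)·S0 + B(0,0) = 12.3987 = V0.

(0,0): Delta=-1.0169 Bond=37.8216
(1,0): Delta=0.0000 Bond=31.0001
(1,1): Delta=-1.1440 Bond=52.5756
(2,0): Delta=0.0000 Bond=39.3701
(2,1): Delta=0.0000 Bond=39.3701
(2,2): Delta=-1.2869 Bond=74.0779
V0=12.3987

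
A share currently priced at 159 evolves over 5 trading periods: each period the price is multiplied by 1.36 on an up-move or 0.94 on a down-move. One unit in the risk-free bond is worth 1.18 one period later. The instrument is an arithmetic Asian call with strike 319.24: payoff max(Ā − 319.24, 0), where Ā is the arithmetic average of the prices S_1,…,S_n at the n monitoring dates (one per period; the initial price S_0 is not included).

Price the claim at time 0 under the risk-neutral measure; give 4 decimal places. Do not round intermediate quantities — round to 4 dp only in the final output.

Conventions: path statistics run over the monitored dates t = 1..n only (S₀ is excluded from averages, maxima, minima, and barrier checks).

Risk-neutral up-probability p* = (R−d)/(u−d) = (1.18−0.94)/(1.36−0.94) = 0.5714; the claim prices as the p*-weighted sum of path payoffs discounted by R^5.
Enumerate all 2^5 = 32 price paths (U = up ×1.36, D = down ×0.94); each path with k up-moves has probability p*^k·(1−p*)^(5−k).
DDDDD: Ā=132.5690, payoff=0.0000, prob=0.014458
UDDDD: Ā=191.8020, payoff=0.0000, prob=0.019278
DUDDD: Ā=178.4460, payoff=0.0000, prob=0.019278
UUDDD: Ā=258.1772, payoff=0.0000, prob=0.025704
DDUDD: Ā=165.8913, payoff=0.0000, prob=0.019278
UDUDD: Ā=240.0130, payoff=0.0000, prob=0.025704
DUUDD: Ā=226.6570, payoff=0.0000, prob=0.025704
UUUDD: Ā=327.9293, payoff=8.6893, prob=0.034271
DDDUD: Ā=154.0900, payoff=0.0000, prob=0.019278
UDDUD: Ā=222.9387, payoff=0.0000, prob=0.025704
DUDUD: Ā=209.5827, payoff=0.0000, prob=0.025704
UUDUD: Ā=303.2260, payoff=0.0000, prob=0.034271
DDUUD: Ā=197.0281, payoff=0.0000, prob=0.025704
UDUUD: Ā=285.0619, payoff=0.0000, prob=0.034271
DUUUD: Ā=271.7059, payoff=0.0000, prob=0.034271
UUUUD: Ā=393.1064, payoff=73.8664, prob=0.045695
DDDDU: Ā=142.9967, payoff=0.0000, prob=0.019278
UDDDU: Ā=206.8888, payoff=0.0000, prob=0.025704
DUDDU: Ā=193.5328, payoff=0.0000, prob=0.025704
UUDDU: Ā=280.0050, payoff=0.0000, prob=0.034271
DDUDU: Ā=180.9782, payoff=0.0000, prob=0.025704
UDUDU: Ā=261.8408, payoff=0.0000, prob=0.034271
DUUDU: Ā=248.4848, payoff=0.0000, prob=0.034271
UUUDU: Ā=359.5099, payoff=40.2699, prob=0.045695
DDDUU: Ā=169.1768, payoff=0.0000, prob=0.025704
UDDUU: Ā=244.7665, payoff=0.0000, prob=0.034271
DUDUU: Ā=231.4105, payoff=0.0000, prob=0.034271
UUDUU: Ā=334.8067, payoff=15.5667, prob=0.045695
DDUUU: Ā=218.8559, payoff=0.0000, prob=0.034271
UDUUU: Ā=316.6425, payoff=0.0000, prob=0.045695
DUUUU: Ā=303.2865, payoff=0.0000, prob=0.045695
UUUUU: Ā=438.7975, payoff=119.5575, prob=0.060927
Price = Σ prob·payoff / R^5 = 13.508882 / 2.287758 = 5.9049

price = 5.9049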